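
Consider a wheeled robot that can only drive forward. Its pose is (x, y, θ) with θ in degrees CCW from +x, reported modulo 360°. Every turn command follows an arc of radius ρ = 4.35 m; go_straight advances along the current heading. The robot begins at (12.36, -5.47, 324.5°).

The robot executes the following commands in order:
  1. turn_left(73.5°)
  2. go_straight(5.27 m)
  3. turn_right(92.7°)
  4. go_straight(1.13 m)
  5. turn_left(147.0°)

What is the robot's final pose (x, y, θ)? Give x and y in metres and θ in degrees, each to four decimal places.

(36.4950, -1.2601, 92.3000°)

set_pose: (x, y, θ) = (12.3600, -5.4700, 324.5000°), ρ = 4.35
turn_left(73.5°): centre at ρ to the left, rotate +73.5° → (17.5642, -5.3564, 398.0000° ≡ 38.0000°)
go_straight(5.27): x += 5.27·cos θ, y += 5.27·sin θ → (21.7170, -2.1119, 38.0000°)
turn_right(92.7°): centre at ρ to the right, rotate −92.7° → (27.9453, -3.0261, -54.7000° ≡ 305.3000°)
go_straight(1.13): x += 1.13·cos θ, y += 1.13·sin θ → (28.5983, -3.9483, 305.3000°)
turn_left(147.0°): centre at ρ to the left, rotate +147.0° → (36.4950, -1.2601, 452.3000° ≡ 92.3000°)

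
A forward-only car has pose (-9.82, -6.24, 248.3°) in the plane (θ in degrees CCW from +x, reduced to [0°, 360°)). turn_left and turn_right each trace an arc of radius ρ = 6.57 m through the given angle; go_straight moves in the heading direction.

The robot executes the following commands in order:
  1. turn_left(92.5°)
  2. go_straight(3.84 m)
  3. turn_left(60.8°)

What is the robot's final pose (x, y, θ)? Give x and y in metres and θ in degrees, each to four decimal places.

set_pose: (x, y, θ) = (-9.8200, -6.2400, 248.3000°), ρ = 6.57
turn_left(92.5°): centre at ρ to the left, rotate +92.5° → (-5.8763, -14.8738, 340.8000°)
go_straight(3.84): x += 3.84·cos θ, y += 3.84·sin θ → (-2.2498, -16.1366, 340.8000°)
turn_left(60.8°): centre at ρ to the left, rotate +60.8° → (4.2728, -14.8451, 401.6000° ≡ 41.6000°)

(4.2728, -14.8451, 41.6000°)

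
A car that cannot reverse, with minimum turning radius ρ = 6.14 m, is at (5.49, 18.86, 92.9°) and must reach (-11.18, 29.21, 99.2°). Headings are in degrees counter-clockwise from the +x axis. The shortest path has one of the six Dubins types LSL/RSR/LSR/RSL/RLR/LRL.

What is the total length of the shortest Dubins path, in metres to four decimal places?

Let ψ = atan2(Δy, Δx) = atan2(10.35, -16.67) = 148.1649° be the start→goal bearing.
Normalize: d = |goal − start| / ρ = 19.621707/6.14 = 3.195718, α = (θ_start − ψ) mod 360° = 304.7351° = 5.318632 rad, β = (θ_goal − ψ) mod 360° = 311.0351° = 5.428587 rad.
Common terms: sin α = -0.821795, cos α = 0.569784, sin β = -0.754307, cos β = 0.656522, cos(α−β) = 0.993961, d² = 10.212612. Work in radians in the unit-radius frame; every candidate has L = ρ·(t + p + q).
LSL: p² = 2 + d² − 2cos(α−β) + 2d(sin α − sin β) = 9.793347; p = √p² = 3.129432; φ = atan2(cos β − cos α, d + sin α − sin β) = 0.027720 rad; t = (φ − α) mod 2π = 0.992274 rad, q = (β − φ) mod 2π = 5.400867 rad → L = 6.14·(0.992274 + 3.129432 + 5.400867) = 6.14·9.522573 = 58.468601 m
RSR: p² = 2 + d² − 2cos(α−β) + 2d(sin β − sin α) = 10.656034; p = √p² = 3.264358; φ = atan2(cos α − cos β, d − sin α + sin β) = -0.026574 rad; t = (α − φ) mod 2π = 5.345206 rad, q = (φ − β) mod 2π = 0.828024 rad → L = 6.14·(5.345206 + 3.264358 + 0.828024) = 6.14·9.437588 = 57.946788 m
LSR: p² = d² − 2 + 2cos(α−β) + 2d(sin α + sin β) = 0.126982; p = √p² = 0.356345; φ = atan2(−cos α − cos β, d + sin α + sin β) − atan2(−2, p) = 0.746407 rad; t = (φ − α) mod 2π = 1.710961 rad, q = (φ − β) mod 2π = 1.601005 rad → L = 6.14·(1.710961 + 0.356345 + 1.601005) = 6.14·3.668312 = 22.523433 m
RSL: p² = d² − 2 + 2cos(α−β) − 2d(sin α + sin β) = 20.274087; p = √p² = 4.502676; φ = atan2(cos α + cos β, d − sin α − sin β) − atan2(2, p) = -0.166458 rad; t = (α − φ) mod 2π = 5.485090 rad, q = (β − φ) mod 2π = 5.595045 rad → L = 6.14·(5.485090 + 4.502676 + 5.595045) = 6.14·15.582811 = 95.678457 m
RLR: c = (6 − d² + 2cos(α−β) + 2d(sin α − sin β))/8 = -0.332004; p = 2π − arccos c = 4.373961 rad; φ = atan2(cos α − cos β, d − sin α + sin β) = -0.026574 rad; t = (α − φ + p/2) mod 2π = 1.249001 rad, q = (α − β − t + p) mod 2π = 3.015004 rad → L = 6.14·(1.249001 + 4.373961 + 3.015004) = 6.14·8.637967 = 53.037119 m
LRL: c = (6 − d² + 2cos(α−β) − 2d(sin α − sin β))/8 = -0.224168; p = 2π − arccos c = 4.486299 rad; φ = atan2(cos β − cos α, d + sin α − sin β) = 0.027720 rad; t = (φ − α + p/2) mod 2π = 3.235424 rad, q = (β − α − t + p) mod 2π = 1.360831 rad → L = 6.14·(3.235424 + 4.486299 + 1.360831) = 6.14·9.082554 = 55.766884 m
Shortest: LSR with L = 22.523433 m ≈ 22.5234 m

22.5234 m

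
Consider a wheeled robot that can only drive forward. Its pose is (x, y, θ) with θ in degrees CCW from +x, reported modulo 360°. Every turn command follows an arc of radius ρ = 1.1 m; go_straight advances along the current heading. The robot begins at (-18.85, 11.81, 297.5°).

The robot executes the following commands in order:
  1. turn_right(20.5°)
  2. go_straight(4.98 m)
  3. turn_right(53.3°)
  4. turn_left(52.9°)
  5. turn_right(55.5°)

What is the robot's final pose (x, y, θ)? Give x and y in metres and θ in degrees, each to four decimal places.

set_pose: (x, y, θ) = (-18.8500, 11.8100, 297.5000°), ρ = 1.1
turn_right(20.5°): centre at ρ to the right, rotate −20.5° → (-18.7339, 11.4361, 277.0000°)
go_straight(4.98): x += 4.98·cos θ, y += 4.98·sin θ → (-18.1270, 6.4933, 277.0000°)
turn_right(53.3°): centre at ρ to the right, rotate −53.3° → (-18.4588, 5.5639, 223.7000°)
turn_left(52.9°): centre at ρ to the left, rotate +52.9° → (-18.7916, 4.6422, 276.6000°)
turn_right(55.5°): centre at ρ to the right, rotate −55.5° → (-19.1612, 3.6869, 221.1000°)

(-19.1612, 3.6869, 221.1000°)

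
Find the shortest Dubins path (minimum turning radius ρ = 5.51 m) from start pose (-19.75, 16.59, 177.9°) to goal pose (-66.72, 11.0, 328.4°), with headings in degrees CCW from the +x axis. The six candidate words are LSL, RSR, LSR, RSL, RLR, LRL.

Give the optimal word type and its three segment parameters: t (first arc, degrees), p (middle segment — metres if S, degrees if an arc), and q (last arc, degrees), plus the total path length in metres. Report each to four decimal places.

RSL: t = 3.9301°, p = 43.3670 m, q = 154.4301°, L = 58.5962 m

Let ψ = atan2(Δy, Δx) = atan2(-5.59, -46.97) = -173.2130° be the start→goal bearing.
Normalize: d = |goal − start| / ρ = 47.301469/5.51 = 8.584659, α = (θ_start − ψ) mod 360° = 351.1130° = 6.128078 rad, β = (θ_goal − ψ) mod 360° = 141.6130° = 2.471614 rad.
Common terms: sin α = -0.154486, cos α = 0.987995, sin β = 0.620970, cos β = -0.783835, cos(α−β) = -0.870356, d² = 73.696365. Work in radians in the unit-radius frame; every candidate has L = ρ·(t + p + q).
LSL: p² = 2 + d² − 2cos(α−β) + 2d(sin α − sin β) = 64.123039; p = √p² = 8.007686; φ = atan2(cos β − cos α, d + sin α − sin β) = -0.223113 rad; t = (φ − α) mod 2π = 6.215180 rad, q = (β − φ) mod 2π = 2.694726 rad → L = 5.51·(6.215180 + 8.007686 + 2.694726) = 5.51·16.917592 = 93.215932 m
RSR: p² = 2 + d² − 2cos(α−β) + 2d(sin β − sin α) = 90.751113; p = √p² = 9.526338; φ = atan2(cos α − cos β, d − sin α + sin β) = 0.187082 rad; t = (α − φ) mod 2π = 5.940996 rad, q = (φ − β) mod 2π = 3.998654 rad → L = 5.51·(5.940996 + 9.526338 + 3.998654) = 5.51·19.465988 = 107.257594 m
LSR: p² = d² − 2 + 2cos(α−β) + 2d(sin α + sin β) = 77.964862; p = √p² = 8.829771; φ = atan2(−cos α − cos β, d + sin α + sin β) − atan2(−2, p) = 0.200195 rad; t = (φ − α) mod 2π = 0.355302 rad, q = (φ − β) mod 2π = 4.011767 rad → L = 5.51·(0.355302 + 8.829771 + 4.011767) = 5.51·13.196841 = 72.714592 m
RSL: p² = d² − 2 + 2cos(α−β) − 2d(sin α + sin β) = 61.946444; p = √p² = 7.870606; φ = atan2(cos α + cos β, d − sin α − sin β) − atan2(2, p) = -0.223700 rad; t = (α − φ) mod 2π = 0.068593 rad, q = (β − φ) mod 2π = 2.695314 rad → L = 5.51·(0.068593 + 7.870606 + 2.695314) = 5.51·10.634513 = 58.596166 m
RLR: c = (6 − d² + 2cos(α−β) + 2d(sin α − sin β))/8 = -10.343889, |c| > 1 → infeasible
LRL: c = (6 − d² + 2cos(α−β) − 2d(sin α − sin β))/8 = -7.015380, |c| > 1 → infeasible
Shortest: RSL with L = 58.596166 m ≈ 58.5962 m
Convert RSL to answer units (arcs ×180/π): t = 0.068593·180/π = 3.9301°, p = ρ·p = 5.51·7.870606 = 43.3670 m, q = 2.695314·180/π = 154.4301°, L = 58.5962 m.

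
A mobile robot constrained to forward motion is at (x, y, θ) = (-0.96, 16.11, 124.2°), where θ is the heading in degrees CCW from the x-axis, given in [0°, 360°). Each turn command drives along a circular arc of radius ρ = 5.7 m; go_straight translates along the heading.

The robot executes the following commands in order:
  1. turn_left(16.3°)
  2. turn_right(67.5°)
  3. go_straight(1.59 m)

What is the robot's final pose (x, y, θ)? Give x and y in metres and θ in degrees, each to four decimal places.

(-3.4091, 24.8897, 73.0000°)

set_pose: (x, y, θ) = (-0.9600, 16.1100, 124.2000°), ρ = 5.7
turn_left(16.3°): centre at ρ to the left, rotate +16.3° → (-2.0487, 17.3044, 140.5000°)
turn_right(67.5°): centre at ρ to the right, rotate −67.5° → (-3.8740, 23.3692, 73.0000°)
go_straight(1.59): x += 1.59·cos θ, y += 1.59·sin θ → (-3.4091, 24.8897, 73.0000°)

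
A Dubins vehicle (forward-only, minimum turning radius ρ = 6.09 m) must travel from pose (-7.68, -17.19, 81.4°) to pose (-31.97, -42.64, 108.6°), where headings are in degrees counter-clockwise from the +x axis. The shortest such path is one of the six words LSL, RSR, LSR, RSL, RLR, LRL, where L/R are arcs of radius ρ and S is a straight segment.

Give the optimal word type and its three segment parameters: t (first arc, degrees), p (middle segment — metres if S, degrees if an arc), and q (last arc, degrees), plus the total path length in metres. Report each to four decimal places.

Let ψ = atan2(Δy, Δx) = atan2(-25.45, -24.29) = -133.6640° be the start→goal bearing.
Normalize: d = |goal − start| / ρ = 35.181055/6.09 = 5.776856, α = (θ_start − ψ) mod 360° = 215.0640° = 3.753575 rad, β = (θ_goal − ψ) mod 360° = 242.2640° = 4.228305 rad.
Common terms: sin α = -0.574492, cos α = -0.818511, sin β = -0.885102, cos β = -0.465398, cos(α−β) = 0.889416, d² = 33.372068. Work in radians in the unit-radius frame; every candidate has L = ρ·(t + p + q).
LSL: p² = 2 + d² − 2cos(α−β) + 2d(sin α − sin β) = 37.181935; p = √p² = 6.097699; φ = atan2(cos β − cos α, d + sin α − sin β) = 0.057942 rad; t = (φ − α) mod 2π = 2.587551 rad, q = (β − φ) mod 2π = 4.170363 rad → L = 6.09·(2.587551 + 6.097699 + 4.170363) = 6.09·12.855614 = 78.290690 m
RSR: p² = 2 + d² − 2cos(α−β) + 2d(sin β − sin α) = 30.004536; p = √p² = 5.477640; φ = atan2(cos α − cos β, d − sin α + sin β) = -0.064509 rad; t = (α − φ) mod 2π = 3.818085 rad, q = (φ − β) mod 2π = 1.990371 rad → L = 6.09·(3.818085 + 5.477640 + 1.990371) = 6.09·11.286095 = 68.732321 m
LSR: p² = d² − 2 + 2cos(α−β) + 2d(sin α + sin β) = 16.287181; p = √p² = 4.035738; φ = atan2(−cos α − cos β, d + sin α + sin β) − atan2(−2, p) = 0.749159 rad; t = (φ − α) mod 2π = 3.278769 rad, q = (φ − β) mod 2π = 2.804040 rad → L = 6.09·(3.278769 + 4.035738 + 2.804040) = 6.09·10.118547 = 61.621949 m
RSL: p² = d² − 2 + 2cos(α−β) − 2d(sin α + sin β) = 50.014621; p = √p² = 7.072102; φ = atan2(cos α + cos β, d − sin α − sin β) − atan2(2, p) = -0.451200 rad; t = (α − φ) mod 2π = 4.204775 rad, q = (β − φ) mod 2π = 4.679505 rad → L = 6.09·(4.204775 + 7.072102 + 4.679505) = 6.09·15.956381 = 97.174362 m
RLR: c = (6 − d² + 2cos(α−β) + 2d(sin α − sin β))/8 = -2.750567, |c| > 1 → infeasible
LRL: c = (6 − d² + 2cos(α−β) − 2d(sin α − sin β))/8 = -3.647742, |c| > 1 → infeasible
Shortest: LSR with L = 61.621949 m ≈ 61.6219 m
Convert LSR to answer units (arcs ×180/π): t = 3.278769·180/π = 187.8596°, p = ρ·p = 6.09·4.035738 = 24.5776 m, q = 2.804040·180/π = 160.6596°, L = 61.6219 m.

LSR: t = 187.8596°, p = 24.5776 m, q = 160.6596°, L = 61.6219 m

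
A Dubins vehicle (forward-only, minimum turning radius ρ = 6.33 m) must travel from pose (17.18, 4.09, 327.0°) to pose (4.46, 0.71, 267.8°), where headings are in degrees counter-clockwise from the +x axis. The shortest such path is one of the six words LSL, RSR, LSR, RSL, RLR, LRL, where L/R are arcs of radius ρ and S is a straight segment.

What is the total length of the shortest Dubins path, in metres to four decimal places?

46.5230 m

Let ψ = atan2(Δy, Δx) = atan2(-3.38, -12.72) = -165.1191° be the start→goal bearing.
Normalize: d = |goal − start| / ρ = 13.161413/6.33 = 2.079212, α = (θ_start − ψ) mod 360° = 132.1191° = 2.305913 rad, β = (θ_goal − ψ) mod 360° = 72.9191° = 1.272678 rad.
Common terms: sin α = 0.741753, cos α = -0.670673, sin β = 0.955891, cos β = 0.293722, cos(α−β) = 0.512043, d² = 4.323123. Work in radians in the unit-radius frame; every candidate has L = ρ·(t + p + q).
LSL: p² = 2 + d² − 2cos(α−β) + 2d(sin α − sin β) = 4.408561; p = √p² = 2.099657; φ = atan2(cos β − cos α, d + sin α − sin β) = 0.477219 rad; t = (φ − α) mod 2π = 4.454492 rad, q = (β − φ) mod 2π = 0.795458 rad → L = 6.33·(4.454492 + 2.099657 + 0.795458) = 6.33·7.349608 = 46.523017 m
RSR: p² = 2 + d² − 2cos(α−β) + 2d(sin β − sin α) = 6.189514; p = √p² = 2.487873; φ = atan2(cos α − cos β, d − sin α + sin β) = -0.398069 rad; t = (α − φ) mod 2π = 2.703981 rad, q = (φ − β) mod 2π = 4.612439 rad → L = 6.33·(2.703981 + 2.487873 + 4.612439) = 6.33·9.804294 = 62.061179 m
LSR: p² = d² − 2 + 2cos(α−β) + 2d(sin α + sin β) = 10.406732; p = √p² = 3.225947; φ = atan2(−cos α − cos β, d + sin α + sin β) − atan2(−2, p) = 0.654452 rad; t = (φ − α) mod 2π = 4.631725 rad, q = (φ − β) mod 2π = 5.664960 rad → L = 6.33·(4.631725 + 3.225947 + 5.664960) = 6.33·13.522632 = 85.598259 m
RSL: p² = d² − 2 + 2cos(α−β) − 2d(sin α + sin β) = -3.712313 < 0 → infeasible
RLR: c = (6 − d² + 2cos(α−β) + 2d(sin α − sin β))/8 = 0.226311; p = 2π − arccos c = 4.940677 rad; φ = atan2(cos α − cos β, d − sin α + sin β) = -0.398069 rad; t = (α − φ + p/2) mod 2π = 5.174320 rad, q = (α − β − t + p) mod 2π = 0.799593 rad → L = 6.33·(5.174320 + 4.940677 + 0.799593) = 6.33·10.914590 = 69.089353 m
LRL: c = (6 − d² + 2cos(α−β) − 2d(sin α − sin β))/8 = 0.448930; p = 2π − arccos c = 5.177956 rad; φ = atan2(cos β − cos α, d + sin α − sin β) = 0.477219 rad; t = (φ − α + p/2) mod 2π = 0.760285 rad, q = (β − α − t + p) mod 2π = 3.384436 rad → L = 6.33·(0.760285 + 5.177956 + 3.384436) = 6.33·9.322678 = 59.012550 m
Shortest: LSL with L = 46.523017 m ≈ 46.5230 m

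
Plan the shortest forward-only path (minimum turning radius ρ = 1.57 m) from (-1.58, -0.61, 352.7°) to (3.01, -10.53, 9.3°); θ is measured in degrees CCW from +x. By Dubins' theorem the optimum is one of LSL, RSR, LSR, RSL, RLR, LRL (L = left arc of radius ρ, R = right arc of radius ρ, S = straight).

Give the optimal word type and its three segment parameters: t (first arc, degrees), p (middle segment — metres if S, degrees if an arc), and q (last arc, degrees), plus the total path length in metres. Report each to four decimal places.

RSL: t = 71.6061°, p = 7.5588 m, q = 88.2061°, L = 11.9379 m

Let ψ = atan2(Δy, Δx) = atan2(-9.92, 4.59) = -65.1699° be the start→goal bearing.
Normalize: d = |goal − start| / ρ = 10.930439/1.57 = 6.962063, α = (θ_start − ψ) mod 360° = 57.8699° = 1.010021 rad, β = (θ_goal − ψ) mod 360° = 74.4699° = 1.299746 rad.
Common terms: sin α = 0.846843, cos α = 0.531843, sin β = 0.963490, cos β = 0.267744, cos(α−β) = 0.958323, d² = 48.470323. Work in radians in the unit-radius frame; every candidate has L = ρ·(t + p + q).
LSL: p² = 2 + d² − 2cos(α−β) + 2d(sin α − sin β) = 46.929469; p = √p² = 6.850509; φ = atan2(cos β − cos α, d + sin α − sin β) = -0.038561 rad; t = (φ − α) mod 2π = 5.234603 rad, q = (β − φ) mod 2π = 1.338307 rad → L = 1.57·(5.234603 + 6.850509 + 1.338307) = 1.57·13.423419 = 21.074767 m
RSR: p² = 2 + d² − 2cos(α−β) + 2d(sin β − sin α) = 50.177887; p = √p² = 7.083635; φ = atan2(cos α − cos β, d − sin α + sin β) = 0.037292 rad; t = (α − φ) mod 2π = 0.972729 rad, q = (φ − β) mod 2π = 5.020731 rad → L = 1.57·(0.972729 + 7.083635 + 5.020731) = 1.57·13.077096 = 20.531040 m
LSR: p² = d² − 2 + 2cos(α−β) + 2d(sin α + sin β) = 73.594276; p = √p² = 8.578711; φ = atan2(−cos α − cos β, d + sin α + sin β) − atan2(−2, p) = 0.138147 rad; t = (φ − α) mod 2π = 5.411311 rad, q = (φ − β) mod 2π = 5.121587 rad → L = 1.57·(5.411311 + 8.578711 + 5.121587) = 1.57·19.111609 = 30.005226 m
RSL: p² = d² − 2 + 2cos(α−β) − 2d(sin α + sin β) = 23.179661; p = √p² = 4.814526; φ = atan2(cos α + cos β, d − sin α − sin β) − atan2(2, p) = -0.239741 rad; t = (α − φ) mod 2π = 1.249762 rad, q = (β − φ) mod 2π = 1.539486 rad → L = 1.57·(1.249762 + 4.814526 + 1.539486) = 1.57·7.603774 = 11.937925 m
RLR: c = (6 − d² + 2cos(α−β) + 2d(sin α − sin β))/8 = -5.272236, |c| > 1 → infeasible
LRL: c = (6 − d² + 2cos(α−β) − 2d(sin α − sin β))/8 = -4.866184, |c| > 1 → infeasible
Shortest: RSL with L = 11.937925 m ≈ 11.9379 m
Convert RSL to answer units (arcs ×180/π): t = 1.249762·180/π = 71.6061°, p = ρ·p = 1.57·4.814526 = 7.5588 m, q = 1.539486·180/π = 88.2061°, L = 11.9379 m.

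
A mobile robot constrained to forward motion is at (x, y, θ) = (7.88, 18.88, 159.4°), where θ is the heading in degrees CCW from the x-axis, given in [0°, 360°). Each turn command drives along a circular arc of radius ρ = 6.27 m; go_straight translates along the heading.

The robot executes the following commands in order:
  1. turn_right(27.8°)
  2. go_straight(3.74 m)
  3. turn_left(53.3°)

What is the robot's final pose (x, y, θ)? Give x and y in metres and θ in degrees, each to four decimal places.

(-2.3100, 25.4673, 184.9000°)

set_pose: (x, y, θ) = (7.8800, 18.8800, 159.4000°), ρ = 6.27
turn_right(27.8°): centre at ρ to the right, rotate −27.8° → (5.3974, 20.5863, 131.6000°)
go_straight(3.74): x += 3.74·cos θ, y += 3.74·sin θ → (2.9143, 23.3830, 131.6000°)
turn_left(53.3°): centre at ρ to the left, rotate +53.3° → (-2.3100, 25.4673, 184.9000°)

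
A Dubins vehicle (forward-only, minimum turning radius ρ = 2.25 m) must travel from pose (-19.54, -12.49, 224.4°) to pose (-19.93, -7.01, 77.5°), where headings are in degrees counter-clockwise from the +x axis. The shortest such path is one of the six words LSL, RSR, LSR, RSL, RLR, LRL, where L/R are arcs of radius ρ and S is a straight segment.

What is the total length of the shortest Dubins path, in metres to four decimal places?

Let ψ = atan2(Δy, Δx) = atan2(5.48, -0.39) = 94.0708° be the start→goal bearing.
Normalize: d = |goal − start| / ρ = 5.493860/2.25 = 2.441716, α = (θ_start − ψ) mod 360° = 130.3292° = 2.274674 rad, β = (θ_goal − ψ) mod 360° = 343.4292° = 5.993971 rad.
Common terms: sin α = 0.762338, cos α = -0.647179, sin β = -0.285199, cos β = 0.958468, cos(α−β) = -0.837719, d² = 5.961975. Work in radians in the unit-radius frame; every candidate has L = ρ·(t + p + q).
LSL: p² = 2 + d² − 2cos(α−β) + 2d(sin α − sin β) = 14.752989; p = √p² = 3.840962; φ = atan2(cos β − cos α, d + sin α − sin β) = 0.431278 rad; t = (φ − α) mod 2π = 4.439789 rad, q = (β − φ) mod 2π = 5.562693 rad → L = 2.25·(4.439789 + 3.840962 + 5.562693) = 2.25·13.843444 = 31.147749 m
RSR: p² = 2 + d² − 2cos(α−β) + 2d(sin β − sin α) = 4.521836; p = √p² = 2.126461; φ = atan2(cos α − cos β, d − sin α + sin β) = -0.855775 rad; t = (α − φ) mod 2π = 3.130450 rad, q = (φ − β) mod 2π = 5.716624 rad → L = 2.25·(3.130450 + 2.126461 + 5.716624) = 2.25·10.973535 = 24.690454 m
LSR: p² = d² − 2 + 2cos(α−β) + 2d(sin α + sin β) = 4.616613; p = √p² = 2.148630; φ = atan2(−cos α − cos β, d + sin α + sin β) − atan2(−2, p) = 0.643341 rad; t = (φ − α) mod 2π = 4.651852 rad, q = (φ − β) mod 2π = 0.932555 rad → L = 2.25·(4.651852 + 2.148630 + 0.932555) = 2.25·7.733037 = 17.399334 m
RSL: p² = d² − 2 + 2cos(α−β) − 2d(sin α + sin β) = -0.043537 < 0 → infeasible
RLR: c = (6 − d² + 2cos(α−β) + 2d(sin α − sin β))/8 = 0.434770; p = 2π − arccos c = 5.162172 rad; φ = atan2(cos α − cos β, d − sin α + sin β) = -0.855775 rad; t = (α − φ + p/2) mod 2π = 5.711536 rad, q = (α − β − t + p) mod 2π = 2.014525 rad → L = 2.25·(5.711536 + 5.162172 + 2.014525) = 2.25·12.888233 = 28.998525 m
LRL: c = (6 − d² + 2cos(α−β) − 2d(sin α − sin β))/8 = -0.844124; p = 2π − arccos c = 3.707460 rad; φ = atan2(cos β − cos α, d + sin α − sin β) = 0.431278 rad; t = (φ − α + p/2) mod 2π = 0.010334 rad, q = (β − α − t + p) mod 2π = 1.133237 rad → L = 2.25·(0.010334 + 3.707460 + 1.133237) = 2.25·4.851032 = 10.914823 m
Shortest: LRL with L = 10.914823 m ≈ 10.9148 m

10.9148 m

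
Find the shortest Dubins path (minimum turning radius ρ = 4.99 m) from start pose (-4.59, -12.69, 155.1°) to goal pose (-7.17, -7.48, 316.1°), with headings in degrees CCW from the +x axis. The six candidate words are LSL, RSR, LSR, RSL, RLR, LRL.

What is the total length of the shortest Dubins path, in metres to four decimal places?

30.3290 m

Let ψ = atan2(Δy, Δx) = atan2(5.21, -2.58) = 116.3447° be the start→goal bearing.
Normalize: d = |goal − start| / ρ = 5.813820/4.99 = 1.165094, α = (θ_start − ψ) mod 360° = 38.7553° = 0.676408 rad, β = (θ_goal − ψ) mod 360° = 199.7553° = 3.486388 rad.
Common terms: sin α = 0.625996, cos α = 0.779826, sin β = -0.338004, cos β = -0.941145, cos(α−β) = -0.945519, d² = 1.357444. Work in radians in the unit-radius frame; every candidate has L = ρ·(t + p + q).
LSL: p² = 2 + d² − 2cos(α−β) + 2d(sin α − sin β) = 7.494783; p = √p² = 2.737660; φ = atan2(cos β − cos α, d + sin α − sin β) = -0.679788 rad; t = (φ − α) mod 2π = 4.926989 rad, q = (β − φ) mod 2π = 4.166176 rad → L = 4.99·(4.926989 + 2.737660 + 4.166176) = 4.99·11.830825 = 59.035819 m
RSR: p² = 2 + d² − 2cos(α−β) + 2d(sin β − sin α) = 3.002180; p = √p² = 1.732680; φ = atan2(cos α − cos β, d − sin α + sin β) = 1.454475 rad; t = (α − φ) mod 2π = 5.505119 rad, q = (φ − β) mod 2π = 4.251272 rad → L = 4.99·(5.505119 + 1.732680 + 4.251272) = 4.99·11.489071 = 57.330462 m
LSR: p² = d² − 2 + 2cos(α−β) + 2d(sin α + sin β) = -1.862518 < 0 → infeasible
RSL: p² = d² − 2 + 2cos(α−β) − 2d(sin α + sin β) = -3.204668 < 0 → infeasible
RLR: c = (6 − d² + 2cos(α−β) + 2d(sin α − sin β))/8 = 0.624727; p = 2π − arccos c = 5.387171 rad; φ = atan2(cos α − cos β, d − sin α + sin β) = 1.454475 rad; t = (α − φ + p/2) mod 2π = 1.915519 rad, q = (α − β − t + p) mod 2π = 0.661672 rad → L = 4.99·(1.915519 + 5.387171 + 0.661672) = 4.99·7.964363 = 39.742170 m
LRL: c = (6 − d² + 2cos(α−β) − 2d(sin α − sin β))/8 = 0.063152; p = 2π − arccos c = 4.775583 rad; φ = atan2(cos β − cos α, d + sin α − sin β) = -0.679788 rad; t = (φ − α + p/2) mod 2π = 1.031595 rad, q = (β − α − t + p) mod 2π = 0.270783 rad → L = 4.99·(1.031595 + 4.775583 + 0.270783) = 4.99·6.077961 = 30.329026 m
Shortest: LRL with L = 30.329026 m ≈ 30.3290 m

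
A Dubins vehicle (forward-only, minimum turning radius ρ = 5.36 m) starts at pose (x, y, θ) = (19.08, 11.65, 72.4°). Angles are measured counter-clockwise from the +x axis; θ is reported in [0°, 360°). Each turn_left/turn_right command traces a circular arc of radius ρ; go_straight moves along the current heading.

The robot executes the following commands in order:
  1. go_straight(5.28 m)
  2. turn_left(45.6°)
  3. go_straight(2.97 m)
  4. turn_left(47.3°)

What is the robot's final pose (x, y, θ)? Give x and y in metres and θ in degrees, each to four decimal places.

set_pose: (x, y, θ) = (19.0800, 11.6500, 72.4000°), ρ = 5.36
go_straight(5.28): x += 5.28·cos θ, y += 5.28·sin θ → (20.6765, 16.6828, 72.4000°)
turn_left(45.6°): centre at ρ to the left, rotate +45.6° → (20.3000, 20.8199, 118.0000°)
go_straight(2.97): x += 2.97·cos θ, y += 2.97·sin θ → (18.9057, 23.4423, 118.0000°)
turn_left(47.3°): centre at ρ to the left, rotate +47.3° → (15.5332, 26.1105, 165.3000°)

(15.5332, 26.1105, 165.3000°)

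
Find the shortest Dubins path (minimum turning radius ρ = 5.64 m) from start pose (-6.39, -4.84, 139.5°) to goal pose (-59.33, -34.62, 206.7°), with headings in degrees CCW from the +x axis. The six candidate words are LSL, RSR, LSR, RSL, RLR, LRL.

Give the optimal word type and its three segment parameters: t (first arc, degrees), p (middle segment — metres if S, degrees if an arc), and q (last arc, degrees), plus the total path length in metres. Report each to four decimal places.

LSR: t = 73.7254°, p = 54.5480 m, q = 6.5254°, L = 62.4476 m

Let ψ = atan2(Δy, Δx) = atan2(-29.78, -52.94) = -150.6412° be the start→goal bearing.
Normalize: d = |goal − start| / ρ = 60.741189/5.64 = 10.769714, α = (θ_start − ψ) mod 360° = 290.1412° = 5.063920 rad, β = (θ_goal − ψ) mod 360° = 357.3412° = 6.236781 rad.
Common terms: sin α = -0.938847, cos α = 0.344335, sin β = -0.046388, cos β = 0.998924, cos(α−β) = 0.387516, d² = 115.986746. Work in radians in the unit-radius frame; every candidate has L = ρ·(t + p + q).
LSL: p² = 2 + d² − 2cos(α−β) + 2d(sin α − sin β) = 97.988659; p = √p² = 9.898922; φ = atan2(cos β − cos α, d + sin α − sin β) = 0.066176 rad; t = (φ − α) mod 2π = 1.285441 rad, q = (β − φ) mod 2π = 6.170605 rad → L = 5.64·(1.285441 + 9.898922 + 6.170605) = 5.64·17.354969 = 97.882023 m
RSR: p² = 2 + d² − 2cos(α−β) + 2d(sin β − sin α) = 136.434771; p = √p² = 11.680530; φ = atan2(cos α − cos β, d − sin α + sin β) = -0.056070 rad; t = (α − φ) mod 2π = 5.119990 rad, q = (φ − β) mod 2π = 6.273519 rad → L = 5.64·(5.119990 + 11.680530 + 6.273519) = 5.64·23.074039 = 130.137579 m
LSR: p² = d² − 2 + 2cos(α−β) + 2d(sin α + sin β) = 93.540387; p = √p² = 9.671628; φ = atan2(−cos α − cos β, d + sin α + sin β) − atan2(−2, p) = 0.067484 rad; t = (φ − α) mod 2π = 1.286750 rad, q = (φ − β) mod 2π = 0.113889 rad → L = 5.64·(1.286750 + 9.671628 + 0.113889) = 5.64·11.072267 = 62.447586 m
RSL: p² = d² − 2 + 2cos(α−β) − 2d(sin α + sin β) = 135.983168; p = √p² = 11.661182; φ = atan2(cos α + cos β, d − sin α − sin β) − atan2(2, p) = -0.056078 rad; t = (α − φ) mod 2π = 5.119998 rad, q = (β − φ) mod 2π = 0.009674 rad → L = 5.64·(5.119998 + 11.661182 + 0.009674) = 5.64·16.790854 = 94.700416 m
RLR: c = (6 − d² + 2cos(α−β) + 2d(sin α − sin β))/8 = -16.054346, |c| > 1 → infeasible
LRL: c = (6 − d² + 2cos(α−β) − 2d(sin α − sin β))/8 = -11.248582, |c| > 1 → infeasible
Shortest: LSR with L = 62.447586 m ≈ 62.4476 m
Convert LSR to answer units (arcs ×180/π): t = 1.286750·180/π = 73.7254°, p = ρ·p = 5.64·9.671628 = 54.5480 m, q = 0.113889·180/π = 6.5254°, L = 62.4476 m.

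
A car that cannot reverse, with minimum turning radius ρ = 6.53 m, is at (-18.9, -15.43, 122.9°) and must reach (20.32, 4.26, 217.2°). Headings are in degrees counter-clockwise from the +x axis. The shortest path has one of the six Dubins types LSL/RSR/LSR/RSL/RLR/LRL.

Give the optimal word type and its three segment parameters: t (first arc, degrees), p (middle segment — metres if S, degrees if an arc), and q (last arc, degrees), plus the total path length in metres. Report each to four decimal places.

Let ψ = atan2(Δy, Δx) = atan2(19.69, 39.22) = 26.6585° be the start→goal bearing.
Normalize: d = |goal − start| / ρ = 43.885128/6.53 = 6.720540, α = (θ_start − ψ) mod 360° = 96.2415° = 1.679732 rad, β = (θ_goal − ψ) mod 360° = 190.5415° = 3.325577 rad.
Common terms: sin α = 0.994072, cos α = -0.108720, sin β = -0.182948, cos β = -0.983123, cos(α−β) = -0.074979, d² = 45.165663. Work in radians in the unit-radius frame; every candidate has L = ρ·(t + p + q).
LSL: p² = 2 + d² − 2cos(α−β) + 2d(sin α − sin β) = 63.136049; p = √p² = 7.945820; φ = atan2(cos β − cos α, d + sin α − sin β) = -0.110269 rad; t = (φ − α) mod 2π = 4.493185 rad, q = (β − φ) mod 2π = 3.435846 rad → L = 6.53·(4.493185 + 7.945820 + 3.435846) = 6.53·15.874850 = 103.662773 m
RSR: p² = 2 + d² − 2cos(α−β) + 2d(sin β − sin α) = 31.495191; p = √p² = 5.612058; φ = atan2(cos α − cos β, d − sin α + sin β) = 0.156445 rad; t = (α − φ) mod 2π = 1.523286 rad, q = (φ − β) mod 2π = 3.114054 rad → L = 6.53·(1.523286 + 5.612058 + 3.114054) = 6.53·10.249398 = 66.928566 m
LSR: p² = d² − 2 + 2cos(α−β) + 2d(sin α + sin β) = 53.918092; p = √p² = 7.342894; φ = atan2(−cos α − cos β, d + sin α + sin β) − atan2(−2, p) = 0.409886 rad; t = (φ − α) mod 2π = 5.013339 rad, q = (φ − β) mod 2π = 3.367494 rad → L = 6.53·(5.013339 + 7.342894 + 3.367494) = 6.53·15.723727 = 102.675938 m
RSL: p² = d² − 2 + 2cos(α−β) − 2d(sin α + sin β) = 32.113318; p = √p² = 5.666861; φ = atan2(cos α + cos β, d − sin α − sin β) − atan2(2, p) = -0.521985 rad; t = (α − φ) mod 2π = 2.201716 rad, q = (β − φ) mod 2π = 3.847562 rad → L = 6.53·(2.201716 + 5.666861 + 3.847562) = 6.53·11.716139 = 76.506389 m
RLR: c = (6 − d² + 2cos(α−β) + 2d(sin α − sin β))/8 = -2.936899, |c| > 1 → infeasible
LRL: c = (6 − d² + 2cos(α−β) − 2d(sin α − sin β))/8 = -6.892006, |c| > 1 → infeasible
Shortest: RSR with L = 66.928566 m ≈ 66.9286 m
Convert RSR to answer units (arcs ×180/π): t = 1.523286·180/π = 87.2779°, p = ρ·p = 6.53·5.612058 = 36.6467 m, q = 3.114054·180/π = 178.4221°, L = 66.9286 m.

RSR: t = 87.2779°, p = 36.6467 m, q = 178.4221°, L = 66.9286 m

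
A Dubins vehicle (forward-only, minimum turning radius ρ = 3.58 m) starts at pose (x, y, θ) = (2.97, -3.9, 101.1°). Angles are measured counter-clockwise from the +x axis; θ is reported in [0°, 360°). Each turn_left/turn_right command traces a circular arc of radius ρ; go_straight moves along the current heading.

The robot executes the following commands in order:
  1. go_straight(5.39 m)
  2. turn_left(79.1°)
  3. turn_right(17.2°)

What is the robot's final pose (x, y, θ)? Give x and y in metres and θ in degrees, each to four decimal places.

(-2.6524, 4.4363, 163.0000°)

set_pose: (x, y, θ) = (2.9700, -3.9000, 101.1000°), ρ = 3.58
go_straight(5.39): x += 5.39·cos θ, y += 5.39·sin θ → (1.9323, 1.3892, 101.1000°)
turn_left(79.1°): centre at ρ to the left, rotate +79.1° → (-1.5932, 4.2799, 180.2000°)
turn_right(17.2°): centre at ρ to the right, rotate −17.2° → (-2.6524, 4.4363, 163.0000°)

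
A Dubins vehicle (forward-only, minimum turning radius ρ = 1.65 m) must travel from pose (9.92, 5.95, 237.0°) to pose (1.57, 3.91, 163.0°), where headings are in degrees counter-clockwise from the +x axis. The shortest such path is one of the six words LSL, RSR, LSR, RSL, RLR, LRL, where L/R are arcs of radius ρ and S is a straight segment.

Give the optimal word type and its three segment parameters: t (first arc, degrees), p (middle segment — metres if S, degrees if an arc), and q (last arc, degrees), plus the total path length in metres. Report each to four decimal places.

Let ψ = atan2(Δy, Δx) = atan2(-2.04, -8.35) = -166.2709° be the start→goal bearing.
Normalize: d = |goal − start| / ρ = 8.595586/1.65 = 5.209446, α = (θ_start − ψ) mod 360° = 43.2709° = 0.755220 rad, β = (θ_goal − ψ) mod 360° = 329.2709° = 5.746862 rad.
Common terms: sin α = 0.685449, cos α = 0.728121, sin β = -0.510979, cos β = 0.859593, cos(α−β) = 0.275637, d² = 27.138329. Work in radians in the unit-radius frame; every candidate has L = ρ·(t + p + q).
LSL: p² = 2 + d² − 2cos(α−β) + 2d(sin α − sin β) = 41.052510; p = √p² = 6.407223; φ = atan2(cos β − cos α, d + sin α − sin β) = 0.020521 rad; t = (φ − α) mod 2π = 5.548486 rad, q = (β − φ) mod 2π = 5.726341 rad → L = 1.65·(5.548486 + 6.407223 + 5.726341) = 1.65·17.682050 = 29.175383 m
RSR: p² = 2 + d² − 2cos(α−β) + 2d(sin β − sin α) = 16.121598; p = √p² = 4.015171; φ = atan2(cos α − cos β, d − sin α + sin β) = -0.032750 rad; t = (α − φ) mod 2π = 0.787970 rad, q = (φ − β) mod 2π = 0.503574 rad → L = 1.65·(0.787970 + 4.015171 + 0.503574) = 1.65·5.306715 = 8.756079 m
LSR: p² = d² − 2 + 2cos(α−β) + 2d(sin α + sin β) = 27.507385; p = √p² = 5.244748; φ = atan2(−cos α − cos β, d + sin α + sin β) − atan2(−2, p) = 0.077541 rad; t = (φ − α) mod 2π = 5.605506 rad, q = (φ − β) mod 2π = 0.613865 rad → L = 1.65·(5.605506 + 5.244748 + 0.613865) = 1.65·11.464119 = 18.915797 m
RSL: p² = d² − 2 + 2cos(α−β) − 2d(sin α + sin β) = 23.871821; p = √p² = 4.885880; φ = atan2(cos α + cos β, d − sin α − sin β) − atan2(2, p) = -0.083067 rad; t = (α − φ) mod 2π = 0.838287 rad, q = (β − φ) mod 2π = 5.829929 rad → L = 1.65·(0.838287 + 4.885880 + 5.829929) = 1.65·11.554096 = 19.064259 m
RLR: c = (6 − d² + 2cos(α−β) + 2d(sin α − sin β))/8 = -1.015200, |c| > 1 → infeasible
LRL: c = (6 − d² + 2cos(α−β) − 2d(sin α − sin β))/8 = -4.131564, |c| > 1 → infeasible
Shortest: RSR with L = 8.756079 m ≈ 8.7561 m
Convert RSR to answer units (arcs ×180/π): t = 0.787970·180/π = 45.1473°, p = ρ·p = 1.65·4.015171 = 6.6250 m, q = 0.503574·180/π = 28.8527°, L = 8.7561 m.

RSR: t = 45.1473°, p = 6.6250 m, q = 28.8527°, L = 8.7561 m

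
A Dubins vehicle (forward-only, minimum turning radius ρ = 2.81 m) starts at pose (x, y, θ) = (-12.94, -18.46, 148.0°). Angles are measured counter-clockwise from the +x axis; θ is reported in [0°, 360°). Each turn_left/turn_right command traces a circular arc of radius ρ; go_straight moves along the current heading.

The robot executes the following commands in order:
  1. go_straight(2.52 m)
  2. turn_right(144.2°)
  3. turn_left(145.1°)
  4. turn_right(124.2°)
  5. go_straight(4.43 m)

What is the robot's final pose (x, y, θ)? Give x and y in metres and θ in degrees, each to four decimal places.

set_pose: (x, y, θ) = (-12.9400, -18.4600, 148.0000°), ρ = 2.81
go_straight(2.52): x += 2.52·cos θ, y += 2.52·sin θ → (-15.0771, -17.1246, 148.0000°)
turn_right(144.2°): centre at ρ to the right, rotate −144.2° → (-13.7742, -11.9378, 3.8000°)
turn_left(145.1°): centre at ρ to the left, rotate +145.1° → (-12.5090, -6.7278, 148.9000°)
turn_right(124.2°): centre at ρ to the right, rotate −124.2° → (-12.2318, -1.7688, 24.7000°)
go_straight(4.43): x += 4.43·cos θ, y += 4.43·sin θ → (-8.2071, 0.0823, 24.7000°)

(-8.2071, 0.0823, 24.7000°)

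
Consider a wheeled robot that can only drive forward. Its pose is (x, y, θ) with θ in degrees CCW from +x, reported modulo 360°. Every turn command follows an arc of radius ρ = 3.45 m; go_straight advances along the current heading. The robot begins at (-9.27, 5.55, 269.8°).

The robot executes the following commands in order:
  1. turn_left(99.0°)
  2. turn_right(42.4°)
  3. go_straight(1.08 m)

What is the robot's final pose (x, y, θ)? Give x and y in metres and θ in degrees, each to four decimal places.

set_pose: (x, y, θ) = (-9.2700, 5.5500, 269.8000°), ρ = 3.45
turn_left(99.0°): centre at ρ to the left, rotate +99.0° → (-5.2922, 2.1286, 368.8000° ≡ 8.8000°)
turn_right(42.4°): centre at ρ to the right, rotate −42.4° → (-2.8552, 1.5928, -33.6000° ≡ 326.4000°)
go_straight(1.08): x += 1.08·cos θ, y += 1.08·sin θ → (-1.9557, 0.9951, 326.4000°)

(-1.9557, 0.9951, 326.4000°)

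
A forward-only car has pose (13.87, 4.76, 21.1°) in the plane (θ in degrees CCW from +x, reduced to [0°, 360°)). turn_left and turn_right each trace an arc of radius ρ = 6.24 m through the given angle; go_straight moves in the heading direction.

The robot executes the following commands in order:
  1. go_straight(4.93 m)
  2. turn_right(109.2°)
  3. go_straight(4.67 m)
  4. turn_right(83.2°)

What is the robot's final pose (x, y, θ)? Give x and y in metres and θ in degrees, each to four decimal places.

(21.8145, -10.1225, 188.7000°)

set_pose: (x, y, θ) = (13.8700, 4.7600, 21.1000°), ρ = 6.24
go_straight(4.93): x += 4.93·cos θ, y += 4.93·sin θ → (18.4695, 6.5348, 21.1000°)
turn_right(109.2°): centre at ρ to the right, rotate −109.2° → (26.9524, 0.9200, -88.1000° ≡ 271.9000°)
go_straight(4.67): x += 4.67·cos θ, y += 4.67·sin θ → (27.1072, -3.7474, 271.9000°)
turn_right(83.2°): centre at ρ to the right, rotate −83.2° → (21.8145, -10.1225, 188.7000°)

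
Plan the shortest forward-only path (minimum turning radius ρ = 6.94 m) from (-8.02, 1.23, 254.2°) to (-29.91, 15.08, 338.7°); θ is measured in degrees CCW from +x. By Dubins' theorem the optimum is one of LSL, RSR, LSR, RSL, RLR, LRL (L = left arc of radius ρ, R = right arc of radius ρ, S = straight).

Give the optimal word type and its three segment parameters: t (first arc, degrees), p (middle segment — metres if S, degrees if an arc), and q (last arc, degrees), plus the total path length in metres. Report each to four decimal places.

Let ψ = atan2(Δy, Δx) = atan2(13.85, -21.89) = 147.6781° be the start→goal bearing.
Normalize: d = |goal − start| / ρ = 25.903563/6.94 = 3.732502, α = (θ_start − ψ) mod 360° = 106.5219° = 1.859158 rad, β = (θ_goal − ψ) mod 360° = 191.0219° = 3.333961 rad.
Common terms: sin α = 0.958711, cos α = -0.284382, sin β = -0.191184, cos β = -0.981554, cos(α−β) = 0.095846, d² = 13.931571. Work in radians in the unit-radius frame; every candidate has L = ρ·(t + p + q).
LSL: p² = 2 + d² − 2cos(α−β) + 2d(sin α − sin β) = 24.323853; p = √p² = 4.931922; φ = atan2(cos β − cos α, d + sin α − sin β) = -0.141834 rad; t = (φ − α) mod 2π = 4.282193 rad, q = (β − φ) mod 2π = 3.475795 rad → L = 6.94·(4.282193 + 4.931922 + 3.475795) = 6.94·12.689910 = 88.067978 m
RSR: p² = 2 + d² − 2cos(α−β) + 2d(sin β − sin α) = 7.155906; p = √p² = 2.675053; φ = atan2(cos α − cos β, d − sin α + sin β) = 0.263664 rad; t = (α − φ) mod 2π = 1.595494 rad, q = (φ − β) mod 2π = 3.212888 rad → L = 6.94·(1.595494 + 2.675053 + 3.212888) = 6.94·7.483435 = 51.935036 m
LSR: p² = d² − 2 + 2cos(α−β) + 2d(sin α + sin β) = 17.852853; p = √p² = 4.225264; φ = atan2(−cos α − cos β, d + sin α + sin β) − atan2(−2, p) = 0.716326 rad; t = (φ − α) mod 2π = 5.140353 rad, q = (φ − β) mod 2π = 3.665550 rad → L = 6.94·(5.140353 + 4.225264 + 3.665550) = 6.94·13.031166 = 90.436293 m
RSL: p² = d² − 2 + 2cos(α−β) − 2d(sin α + sin β) = 6.393672; p = √p² = 2.528571; φ = atan2(cos α + cos β, d − sin α − sin β) − atan2(2, p) = -1.072737 rad; t = (α − φ) mod 2π = 2.931895 rad, q = (β − φ) mod 2π = 4.406698 rad → L = 6.94·(2.931895 + 2.528571 + 4.406698) = 6.94·9.867165 = 68.478124 m
RLR: c = (6 − d² + 2cos(α−β) + 2d(sin α − sin β))/8 = 0.105512; p = 2π − arccos c = 4.818098 rad; φ = atan2(cos α − cos β, d − sin α + sin β) = 0.263664 rad; t = (α − φ + p/2) mod 2π = 4.004542 rad, q = (α − β − t + p) mod 2π = 5.621937 rad → L = 6.94·(4.004542 + 4.818098 + 5.621937) = 6.94·14.444577 = 100.245365 m
LRL: c = (6 − d² + 2cos(α−β) − 2d(sin α − sin β))/8 = -2.040482, |c| > 1 → infeasible
Shortest: RSR with L = 51.935036 m ≈ 51.9350 m
Convert RSR to answer units (arcs ×180/π): t = 1.595494·180/π = 91.4150°, p = ρ·p = 6.94·2.675053 = 18.5649 m, q = 3.212888·180/π = 184.0850°, L = 51.9350 m.

RSR: t = 91.4150°, p = 18.5649 m, q = 184.0850°, L = 51.9350 m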